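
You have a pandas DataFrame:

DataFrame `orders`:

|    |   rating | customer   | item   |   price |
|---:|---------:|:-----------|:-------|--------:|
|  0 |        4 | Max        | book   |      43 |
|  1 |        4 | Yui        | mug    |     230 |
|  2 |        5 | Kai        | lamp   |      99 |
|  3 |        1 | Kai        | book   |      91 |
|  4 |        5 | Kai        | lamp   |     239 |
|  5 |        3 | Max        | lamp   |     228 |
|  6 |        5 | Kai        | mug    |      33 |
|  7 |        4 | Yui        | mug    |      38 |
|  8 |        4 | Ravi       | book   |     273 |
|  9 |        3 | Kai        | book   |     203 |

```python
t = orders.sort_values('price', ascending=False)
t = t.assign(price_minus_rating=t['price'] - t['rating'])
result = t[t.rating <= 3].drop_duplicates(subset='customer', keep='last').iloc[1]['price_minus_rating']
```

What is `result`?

sort by price descending:
   rating customer  item  price
8       4     Ravi  book    273
4       5      Kai  lamp    239
1       4      Yui   mug    230
5       3      Max  lamp    228
9       3      Kai  book    203
2       5      Kai  lamp     99
3       1      Kai  book     91
0       4      Max  book     43
7       4      Yui   mug     38
6       5      Kai   mug     33
add column price_minus_rating = t['price'] - t['rating']:
   rating customer  item  price  price_minus_rating
8       4     Ravi  book    273                 269
4       5      Kai  lamp    239                 234
1       4      Yui   mug    230                 226
5       3      Max  lamp    228                 225
9       3      Kai  book    203                 200
2       5      Kai  lamp     99                  94
3       1      Kai  book     91                  90
0       4      Max  book     43                  39
7       4      Yui   mug     38                  34
6       5      Kai   mug     33                  28
filter rows where rating <= 3:
   rating customer  item  price  price_minus_rating
5       3      Max  lamp    228                 225
9       3      Kai  book    203                 200
3       1      Kai  book     91                  90
drop duplicate customer (keep=last):
   rating customer  item  price  price_minus_rating
5       3      Max  lamp    228                 225
3       1      Kai  book     91                  90
Hence 90.

90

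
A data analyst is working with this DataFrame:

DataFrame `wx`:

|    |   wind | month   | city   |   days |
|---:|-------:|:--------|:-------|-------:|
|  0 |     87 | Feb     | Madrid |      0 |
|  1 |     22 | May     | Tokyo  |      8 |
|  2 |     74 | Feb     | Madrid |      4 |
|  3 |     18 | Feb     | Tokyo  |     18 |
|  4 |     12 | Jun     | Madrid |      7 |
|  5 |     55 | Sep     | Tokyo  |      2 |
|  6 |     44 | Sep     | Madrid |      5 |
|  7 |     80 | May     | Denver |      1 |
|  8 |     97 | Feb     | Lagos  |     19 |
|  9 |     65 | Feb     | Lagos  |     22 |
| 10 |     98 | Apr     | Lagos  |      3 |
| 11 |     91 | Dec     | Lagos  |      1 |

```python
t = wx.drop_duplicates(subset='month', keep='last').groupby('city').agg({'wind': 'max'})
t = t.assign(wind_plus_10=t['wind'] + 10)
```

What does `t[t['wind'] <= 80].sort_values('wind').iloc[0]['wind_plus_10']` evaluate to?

drop duplicate month (keep=last):
    wind month    city  days
4     12   Jun  Madrid     7
6     44   Sep  Madrid     5
7     80   May  Denver     1
9     65   Feb   Lagos    22
10    98   Apr   Lagos     3
11    91   Dec   Lagos     1
group by city, max of wind:
        wind
city        
Denver    80
Lagos     98
Madrid    44
add column wind_plus_10 = t['wind'] + 10:
        wind  wind_plus_10
city                      
Denver    80            90
Lagos     98           108
Madrid    44            54
filter rows where wind <= 80:
        wind  wind_plus_10
city                      
Denver    80            90
Madrid    44            54
sort by wind:
        wind  wind_plus_10
city                      
Madrid    44            54
Denver    80            90
Then the value at position 0, column 'wind_plus_10': 54

54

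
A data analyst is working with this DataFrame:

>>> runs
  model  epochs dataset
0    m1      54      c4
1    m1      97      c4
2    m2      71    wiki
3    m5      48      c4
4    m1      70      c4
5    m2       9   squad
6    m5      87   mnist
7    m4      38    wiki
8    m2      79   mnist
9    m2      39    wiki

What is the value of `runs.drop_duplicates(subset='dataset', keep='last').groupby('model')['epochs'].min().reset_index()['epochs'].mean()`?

drop duplicate dataset (keep=last):
  model  epochs dataset
4    m1      70      c4
5    m2       9   squad
8    m2      79   mnist
9    m2      39    wiki
group by model, min of epochs:
model
m1    70
m2     9
Name: epochs, dtype: int64
reset_index():
  model  epochs
0    m1      70
1    m2       9
Hence 39.5.

39.5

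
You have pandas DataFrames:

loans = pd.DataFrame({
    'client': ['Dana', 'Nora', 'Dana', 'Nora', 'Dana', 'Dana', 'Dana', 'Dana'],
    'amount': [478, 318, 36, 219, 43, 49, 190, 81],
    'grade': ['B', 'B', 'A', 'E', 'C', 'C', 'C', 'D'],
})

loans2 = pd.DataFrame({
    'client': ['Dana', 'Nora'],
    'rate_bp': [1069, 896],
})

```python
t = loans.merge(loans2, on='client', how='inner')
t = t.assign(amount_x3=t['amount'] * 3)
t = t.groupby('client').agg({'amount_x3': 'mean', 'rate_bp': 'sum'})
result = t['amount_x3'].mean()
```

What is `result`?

merge on 'client' (how='inner') → 8 rows:
  client  amount grade  rate_bp
0   Dana     478     B     1069
1   Nora     318     B      896
2   Dana      36     A     1069
3   Nora     219     E      896
4   Dana      43     C     1069
5   Dana      49     C     1069
6   Dana     190     C     1069
7   Dana      81     D     1069
add column amount_x3 = t['amount'] * 3:
  client  amount grade  rate_bp  amount_x3
0   Dana     478     B     1069       1434
1   Nora     318     B      896        954
2   Dana      36     A     1069        108
3   Nora     219     E      896        657
4   Dana      43     C     1069        129
5   Dana      49     C     1069        147
6   Dana     190     C     1069        570
7   Dana      81     D     1069        243
group by client: mean(amount_x3), sum(rate_bp):
        amount_x3  rate_bp
client                    
Dana        438.5     6414
Nora        805.5     1792

622.0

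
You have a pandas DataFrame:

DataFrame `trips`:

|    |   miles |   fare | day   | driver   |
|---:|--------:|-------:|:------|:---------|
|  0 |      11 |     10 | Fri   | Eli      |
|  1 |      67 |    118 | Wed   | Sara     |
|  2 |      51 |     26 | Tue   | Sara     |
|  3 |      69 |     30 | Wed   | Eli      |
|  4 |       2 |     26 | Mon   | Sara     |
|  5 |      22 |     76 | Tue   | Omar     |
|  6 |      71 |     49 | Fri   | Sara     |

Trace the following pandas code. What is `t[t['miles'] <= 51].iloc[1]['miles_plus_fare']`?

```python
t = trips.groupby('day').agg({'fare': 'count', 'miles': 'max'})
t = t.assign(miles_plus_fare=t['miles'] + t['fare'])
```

53

group by day: count(fare), max(miles):
     fare  miles
day             
Fri     2     71
Mon     1      2
Tue     2     51
Wed     2     69
add column miles_plus_fare = t['miles'] + t['fare']:
     fare  miles  miles_plus_fare
day                              
Fri     2     71               73
Mon     1      2                3
Tue     2     51               53
Wed     2     69               71
filter rows where miles <= 51:
     fare  miles  miles_plus_fare
day                              
Mon     1      2                3
Tue     2     51               53
Reading off the value at position 1, column 'miles_plus_fare', we get 53.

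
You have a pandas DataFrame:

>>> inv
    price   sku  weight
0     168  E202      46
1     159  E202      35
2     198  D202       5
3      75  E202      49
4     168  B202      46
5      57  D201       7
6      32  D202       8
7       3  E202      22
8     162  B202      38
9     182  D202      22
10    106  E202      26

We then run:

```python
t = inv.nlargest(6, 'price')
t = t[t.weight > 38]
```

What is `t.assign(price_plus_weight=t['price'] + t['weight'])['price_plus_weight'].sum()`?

take 6 rows with largest price:
   price   sku  weight
2    198  D202       5
9    182  D202      22
0    168  E202      46
4    168  B202      46
8    162  B202      38
1    159  E202      35
filter rows where weight > 38:
   price   sku  weight
0    168  E202      46
4    168  B202      46
add column price_plus_weight = t['price'] + t['weight']:
   price   sku  weight  price_plus_weight
0    168  E202      46                214
4    168  B202      46                214

428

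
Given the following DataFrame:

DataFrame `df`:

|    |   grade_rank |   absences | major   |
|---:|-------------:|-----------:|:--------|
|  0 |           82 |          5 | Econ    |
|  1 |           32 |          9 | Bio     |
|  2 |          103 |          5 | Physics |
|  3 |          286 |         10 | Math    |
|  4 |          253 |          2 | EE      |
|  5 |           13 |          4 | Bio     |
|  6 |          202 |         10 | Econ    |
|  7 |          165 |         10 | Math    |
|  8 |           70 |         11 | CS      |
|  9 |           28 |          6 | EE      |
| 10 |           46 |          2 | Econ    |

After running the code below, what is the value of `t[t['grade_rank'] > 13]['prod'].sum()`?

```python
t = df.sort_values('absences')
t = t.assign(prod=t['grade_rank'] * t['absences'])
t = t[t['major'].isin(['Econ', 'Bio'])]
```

sort by absences:
    grade_rank  absences    major
4          253         2       EE
10          46         2     Econ
5           13         4      Bio
0           82         5     Econ
2          103         5  Physics
9           28         6       EE
1           32         9      Bio
3          286        10     Math
6          202        10     Econ
7          165        10     Math
8           70        11       CS
add column prod = t['grade_rank'] * t['absences']:
    grade_rank  absences    major  prod
4          253         2       EE   506
10          46         2     Econ    92
5           13         4      Bio    52
0           82         5     Econ   410
2          103         5  Physics   515
9           28         6       EE   168
1           32         9      Bio   288
3          286        10     Math  2860
6          202        10     Econ  2020
7          165        10     Math  1650
8           70        11       CS   770
filter rows where major in ['Econ', 'Bio']:
    grade_rank  absences major  prod
10          46         2  Econ    92
5           13         4   Bio    52
0           82         5  Econ   410
1           32         9   Bio   288
6          202        10  Econ  2020
filter rows where grade_rank > 13:
    grade_rank  absences major  prod
10          46         2  Econ    92
0           82         5  Econ   410
1           32         9   Bio   288
6          202        10  Econ  2020
Finally, sum of column 'prod' = 2810.

2810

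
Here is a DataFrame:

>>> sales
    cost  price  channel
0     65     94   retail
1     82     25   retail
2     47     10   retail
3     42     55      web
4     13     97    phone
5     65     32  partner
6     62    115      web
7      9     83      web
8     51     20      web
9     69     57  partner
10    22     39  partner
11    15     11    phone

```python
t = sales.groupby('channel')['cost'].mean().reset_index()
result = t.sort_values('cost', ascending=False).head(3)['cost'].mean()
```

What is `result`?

52.5555555556

group by channel, mean of cost:
channel
partner    52.000000
phone      14.000000
retail     64.666667
web        41.000000
Name: cost, dtype: float64
reset_index():
   channel       cost
0  partner  52.000000
1    phone  14.000000
2   retail  64.666667
3      web  41.000000
sort by cost descending:
   channel       cost
2   retail  64.666667
0  partner  52.000000
3      web  41.000000
1    phone  14.000000
take first 3 rows:
   channel       cost
2   retail  64.666667
0  partner  52.000000
3      web  41.000000
Reading off the mean of column 'cost', we get 52.5555555556.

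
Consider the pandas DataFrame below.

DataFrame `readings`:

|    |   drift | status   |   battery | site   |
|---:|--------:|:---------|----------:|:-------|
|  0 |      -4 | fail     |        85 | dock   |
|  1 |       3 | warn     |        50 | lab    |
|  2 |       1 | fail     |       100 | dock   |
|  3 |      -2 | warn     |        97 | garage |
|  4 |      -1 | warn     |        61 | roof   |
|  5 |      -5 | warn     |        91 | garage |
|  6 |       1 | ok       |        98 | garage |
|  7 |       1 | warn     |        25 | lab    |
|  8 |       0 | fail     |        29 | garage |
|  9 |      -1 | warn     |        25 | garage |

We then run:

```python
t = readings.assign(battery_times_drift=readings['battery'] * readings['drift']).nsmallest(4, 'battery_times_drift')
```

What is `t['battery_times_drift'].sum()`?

-1050

add column battery_times_drift = readings['battery'] * readings['drift']:
   drift status  battery    site  battery_times_drift
0     -4   fail       85    dock                 -340
1      3   warn       50     lab                  150
2      1   fail      100    dock                  100
3     -2   warn       97  garage                 -194
4     -1   warn       61    roof                  -61
5     -5   warn       91  garage                 -455
6      1     ok       98  garage                   98
7      1   warn       25     lab                   25
8      0   fail       29  garage                    0
9     -1   warn       25  garage                  -25
take 4 rows with smallest battery_times_drift:
   drift status  battery    site  battery_times_drift
5     -5   warn       91  garage                 -455
0     -4   fail       85    dock                 -340
3     -2   warn       97  garage                 -194
4     -1   warn       61    roof                  -61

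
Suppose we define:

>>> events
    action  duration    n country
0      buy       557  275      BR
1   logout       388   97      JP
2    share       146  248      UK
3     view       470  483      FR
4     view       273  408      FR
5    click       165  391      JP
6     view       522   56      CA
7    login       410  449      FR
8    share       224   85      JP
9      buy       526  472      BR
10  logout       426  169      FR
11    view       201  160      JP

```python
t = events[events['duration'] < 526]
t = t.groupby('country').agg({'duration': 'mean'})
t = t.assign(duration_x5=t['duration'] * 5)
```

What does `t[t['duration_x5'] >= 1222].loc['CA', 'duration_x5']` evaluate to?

2610.0

filter rows where duration < 526:
    action  duration    n country
1   logout       388   97      JP
2    share       146  248      UK
3     view       470  483      FR
4     view       273  408      FR
5    click       165  391      JP
6     view       522   56      CA
7    login       410  449      FR
8    share       224   85      JP
10  logout       426  169      FR
11    view       201  160      JP
group by country, mean of duration:
         duration
country          
CA         522.00
FR         394.75
JP         244.50
UK         146.00
add column duration_x5 = t['duration'] * 5:
         duration  duration_x5
country                       
CA         522.00      2610.00
FR         394.75      1973.75
JP         244.50      1222.50
UK         146.00       730.00
filter rows where duration_x5 >= 1222:
         duration  duration_x5
country                       
CA         522.00      2610.00
FR         394.75      1973.75
JP         244.50      1222.50
Taking the value at row 'CA', column 'duration_x5' gives 2610.0.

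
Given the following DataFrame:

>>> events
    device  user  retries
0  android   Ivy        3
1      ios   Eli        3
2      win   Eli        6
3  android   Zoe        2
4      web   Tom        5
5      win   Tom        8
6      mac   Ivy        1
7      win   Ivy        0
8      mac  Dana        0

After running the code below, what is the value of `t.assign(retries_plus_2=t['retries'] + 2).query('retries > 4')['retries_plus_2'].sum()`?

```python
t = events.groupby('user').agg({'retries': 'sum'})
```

group by user, sum of retries:
      retries
user         
Dana        0
Eli         9
Ivy         4
Tom        13
Zoe         2
add column retries_plus_2 = t['retries'] + 2:
      retries  retries_plus_2
user                         
Dana        0               2
Eli         9              11
Ivy         4               6
Tom        13              15
Zoe         2               4
filter rows where retries > 4:
      retries  retries_plus_2
user                         
Eli         9              11
Tom        13              15

26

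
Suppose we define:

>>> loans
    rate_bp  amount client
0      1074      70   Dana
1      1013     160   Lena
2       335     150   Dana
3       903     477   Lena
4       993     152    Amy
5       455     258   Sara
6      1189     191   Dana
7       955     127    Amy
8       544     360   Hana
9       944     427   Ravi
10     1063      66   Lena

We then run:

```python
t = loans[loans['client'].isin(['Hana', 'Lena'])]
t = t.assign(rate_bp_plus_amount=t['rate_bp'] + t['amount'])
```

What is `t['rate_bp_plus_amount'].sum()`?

4586

filter rows where client in ['Hana', 'Lena']:
    rate_bp  amount client
1      1013     160   Lena
3       903     477   Lena
8       544     360   Hana
10     1063      66   Lena
add column rate_bp_plus_amount = t['rate_bp'] + t['amount']:
    rate_bp  amount client  rate_bp_plus_amount
1      1013     160   Lena                 1173
3       903     477   Lena                 1380
8       544     360   Hana                  904
10     1063      66   Lena                 1129
Finally, sum of column 'rate_bp_plus_amount' = 4586.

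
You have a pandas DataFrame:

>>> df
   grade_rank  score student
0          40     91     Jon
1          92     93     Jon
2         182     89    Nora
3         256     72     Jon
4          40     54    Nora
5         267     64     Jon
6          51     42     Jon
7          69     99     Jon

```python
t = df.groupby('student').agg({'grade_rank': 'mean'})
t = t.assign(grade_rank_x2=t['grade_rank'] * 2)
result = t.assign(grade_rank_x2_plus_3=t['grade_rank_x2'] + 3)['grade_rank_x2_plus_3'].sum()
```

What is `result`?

group by student, mean of grade_rank:
         grade_rank
student            
Jon      129.166667
Nora     111.000000
add column grade_rank_x2 = t['grade_rank'] * 2:
         grade_rank  grade_rank_x2
student                           
Jon      129.166667     258.333333
Nora     111.000000     222.000000
add column grade_rank_x2_plus_3 = t['grade_rank_x2'] + 3:
         grade_rank  grade_rank_x2  grade_rank_x2_plus_3
student                                                 
Jon      129.166667     258.333333            261.333333
Nora     111.000000     222.000000            225.000000
Reading off the sum of column 'grade_rank_x2_plus_3', we get 486.333333333.

486.333333333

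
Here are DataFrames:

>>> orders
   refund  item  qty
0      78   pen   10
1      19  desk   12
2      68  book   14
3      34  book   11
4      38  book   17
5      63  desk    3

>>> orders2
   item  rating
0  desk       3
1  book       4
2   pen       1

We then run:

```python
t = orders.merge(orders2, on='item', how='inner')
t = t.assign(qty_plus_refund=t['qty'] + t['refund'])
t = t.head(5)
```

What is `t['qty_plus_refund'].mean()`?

60.2

merge on 'item' (how='inner') → 6 rows:
   refund  item  qty  rating
0      78   pen   10       1
1      19  desk   12       3
2      68  book   14       4
3      34  book   11       4
4      38  book   17       4
5      63  desk    3       3
add column qty_plus_refund = t['qty'] + t['refund']:
   refund  item  qty  rating  qty_plus_refund
0      78   pen   10       1               88
1      19  desk   12       3               31
2      68  book   14       4               82
3      34  book   11       4               45
4      38  book   17       4               55
5      63  desk    3       3               66
take first 5 rows:
   refund  item  qty  rating  qty_plus_refund
0      78   pen   10       1               88
1      19  desk   12       3               31
2      68  book   14       4               82
3      34  book   11       4               45
4      38  book   17       4               55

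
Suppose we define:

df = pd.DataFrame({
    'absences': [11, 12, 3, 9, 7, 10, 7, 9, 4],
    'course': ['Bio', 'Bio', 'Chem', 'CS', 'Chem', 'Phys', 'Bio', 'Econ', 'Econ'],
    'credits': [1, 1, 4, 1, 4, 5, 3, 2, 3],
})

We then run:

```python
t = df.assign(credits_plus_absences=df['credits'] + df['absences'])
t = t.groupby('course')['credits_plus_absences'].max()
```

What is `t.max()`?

15

add column credits_plus_absences = df['credits'] + df['absences']:
   absences course  credits  credits_plus_absences
0        11    Bio        1                     12
1        12    Bio        1                     13
2         3   Chem        4                      7
3         9     CS        1                     10
4         7   Chem        4                     11
5        10   Phys        5                     15
6         7    Bio        3                     10
7         9   Econ        2                     11
8         4   Econ        3                      7
group by course, max of credits_plus_absences:
course
Bio     13
CS      10
Chem    11
Econ    11
Phys    15
Name: credits_plus_absences, dtype: int64
max of the resulting series → 15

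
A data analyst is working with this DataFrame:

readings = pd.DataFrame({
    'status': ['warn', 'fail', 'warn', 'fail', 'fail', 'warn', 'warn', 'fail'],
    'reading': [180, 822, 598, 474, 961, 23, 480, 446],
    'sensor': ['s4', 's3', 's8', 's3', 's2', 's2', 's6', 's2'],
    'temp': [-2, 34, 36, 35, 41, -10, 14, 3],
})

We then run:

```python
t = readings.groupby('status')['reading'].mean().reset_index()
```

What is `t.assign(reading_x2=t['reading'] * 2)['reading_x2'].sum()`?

1992.0

group by status, mean of reading:
status
fail    675.75
warn    320.25
Name: reading, dtype: float64
reset_index():
  status  reading
0   fail   675.75
1   warn   320.25
add column reading_x2 = t['reading'] * 2:
  status  reading  reading_x2
0   fail   675.75      1351.5
1   warn   320.25       640.5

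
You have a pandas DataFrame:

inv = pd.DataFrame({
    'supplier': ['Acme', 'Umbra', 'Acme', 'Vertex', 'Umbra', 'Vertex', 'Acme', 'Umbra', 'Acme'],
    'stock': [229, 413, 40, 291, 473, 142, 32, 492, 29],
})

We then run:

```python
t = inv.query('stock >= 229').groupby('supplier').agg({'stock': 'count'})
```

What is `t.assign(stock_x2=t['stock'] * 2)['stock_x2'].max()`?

6

filter rows where stock >= 229:
  supplier  stock
0     Acme    229
1    Umbra    413
3   Vertex    291
4    Umbra    473
7    Umbra    492
group by supplier, count of stock:
          stock
supplier       
Acme          1
Umbra         3
Vertex        1
add column stock_x2 = t['stock'] * 2:
          stock  stock_x2
supplier                 
Acme          1         2
Umbra         3         6
Vertex        1         2
max of column 'stock_x2' → 6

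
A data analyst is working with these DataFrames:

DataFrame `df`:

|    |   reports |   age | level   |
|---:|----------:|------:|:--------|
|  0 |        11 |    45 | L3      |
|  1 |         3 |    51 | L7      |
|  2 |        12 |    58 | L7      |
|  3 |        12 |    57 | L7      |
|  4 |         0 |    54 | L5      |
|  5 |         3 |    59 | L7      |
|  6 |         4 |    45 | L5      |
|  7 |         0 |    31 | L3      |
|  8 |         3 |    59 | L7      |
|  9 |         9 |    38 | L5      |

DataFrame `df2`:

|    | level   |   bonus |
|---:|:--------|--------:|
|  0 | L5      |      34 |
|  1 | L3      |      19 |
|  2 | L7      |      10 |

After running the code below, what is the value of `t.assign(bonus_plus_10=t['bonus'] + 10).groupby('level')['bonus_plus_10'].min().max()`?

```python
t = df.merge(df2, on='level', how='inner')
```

merge on 'level' (how='inner') → 10 rows:
   reports  age level  bonus
0       11   45    L3     19
1        3   51    L7     10
2       12   58    L7     10
3       12   57    L7     10
4        0   54    L5     34
5        3   59    L7     10
6        4   45    L5     34
7        0   31    L3     19
8        3   59    L7     10
9        9   38    L5     34
add column bonus_plus_10 = t['bonus'] + 10:
   reports  age level  bonus  bonus_plus_10
0       11   45    L3     19             29
1        3   51    L7     10             20
2       12   58    L7     10             20
3       12   57    L7     10             20
4        0   54    L5     34             44
5        3   59    L7     10             20
6        4   45    L5     34             44
7        0   31    L3     19             29
8        3   59    L7     10             20
9        9   38    L5     34             44
group by level, min of bonus_plus_10:
level
L3    29
L5    44
L7    20
Name: bonus_plus_10, dtype: int64
max of the resulting series → 44

44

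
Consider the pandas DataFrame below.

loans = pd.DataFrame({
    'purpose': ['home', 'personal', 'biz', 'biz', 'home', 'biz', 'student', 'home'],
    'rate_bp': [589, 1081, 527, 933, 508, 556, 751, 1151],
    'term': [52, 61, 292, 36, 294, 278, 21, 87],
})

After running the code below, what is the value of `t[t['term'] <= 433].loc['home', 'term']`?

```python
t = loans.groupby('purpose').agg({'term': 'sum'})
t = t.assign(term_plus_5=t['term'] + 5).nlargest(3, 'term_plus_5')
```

433

group by purpose, sum of term:
          term
purpose       
biz        606
home       433
personal    61
student     21
add column term_plus_5 = t['term'] + 5:
          term  term_plus_5
purpose                    
biz        606          611
home       433          438
personal    61           66
student     21           26
take 3 rows with largest term_plus_5:
          term  term_plus_5
purpose                    
biz        606          611
home       433          438
personal    61           66
filter rows where term <= 433:
          term  term_plus_5
purpose                    
home       433          438
personal    61           66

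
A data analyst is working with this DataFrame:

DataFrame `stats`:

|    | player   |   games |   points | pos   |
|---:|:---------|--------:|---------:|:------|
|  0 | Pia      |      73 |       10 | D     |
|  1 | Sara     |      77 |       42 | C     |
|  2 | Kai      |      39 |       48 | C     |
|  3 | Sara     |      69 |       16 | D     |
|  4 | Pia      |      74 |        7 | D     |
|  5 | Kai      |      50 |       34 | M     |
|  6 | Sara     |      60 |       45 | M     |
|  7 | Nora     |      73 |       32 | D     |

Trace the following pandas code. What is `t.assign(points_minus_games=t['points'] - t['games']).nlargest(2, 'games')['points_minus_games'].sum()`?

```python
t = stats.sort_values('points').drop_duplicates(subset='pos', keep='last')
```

sort by points:
  player  games  points pos
4    Pia     74       7   D
0    Pia     73      10   D
3   Sara     69      16   D
7   Nora     73      32   D
5    Kai     50      34   M
1   Sara     77      42   C
6   Sara     60      45   M
2    Kai     39      48   C
drop duplicate pos (keep=last):
  player  games  points pos
7   Nora     73      32   D
6   Sara     60      45   M
2    Kai     39      48   C
add column points_minus_games = t['points'] - t['games']:
  player  games  points pos  points_minus_games
7   Nora     73      32   D                 -41
6   Sara     60      45   M                 -15
2    Kai     39      48   C                   9
take 2 rows with largest games:
  player  games  points pos  points_minus_games
7   Nora     73      32   D                 -41
6   Sara     60      45   M                 -15
Taking the sum of column 'points_minus_games' gives -56.

-56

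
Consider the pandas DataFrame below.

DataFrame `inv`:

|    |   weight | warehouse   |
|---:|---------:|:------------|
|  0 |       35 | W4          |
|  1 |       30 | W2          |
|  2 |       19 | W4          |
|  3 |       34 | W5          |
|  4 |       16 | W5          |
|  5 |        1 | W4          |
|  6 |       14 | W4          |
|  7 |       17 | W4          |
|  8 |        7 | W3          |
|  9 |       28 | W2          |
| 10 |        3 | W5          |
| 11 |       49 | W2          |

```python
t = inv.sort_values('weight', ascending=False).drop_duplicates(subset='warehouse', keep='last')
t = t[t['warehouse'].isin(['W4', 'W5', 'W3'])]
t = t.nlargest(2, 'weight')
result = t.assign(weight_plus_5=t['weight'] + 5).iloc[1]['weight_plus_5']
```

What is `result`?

8

sort by weight descending:
    weight warehouse
11      49        W2
0       35        W4
3       34        W5
1       30        W2
9       28        W2
2       19        W4
7       17        W4
4       16        W5
6       14        W4
8        7        W3
10       3        W5
5        1        W4
drop duplicate warehouse (keep=last):
    weight warehouse
9       28        W2
8        7        W3
10       3        W5
5        1        W4
filter rows where warehouse in ['W4', 'W5', 'W3']:
    weight warehouse
8        7        W3
10       3        W5
5        1        W4
take 2 rows with largest weight:
    weight warehouse
8        7        W3
10       3        W5
add column weight_plus_5 = t['weight'] + 5:
    weight warehouse  weight_plus_5
8        7        W3             12
10       3        W5              8
value at position 1, column 'weight_plus_5' → 8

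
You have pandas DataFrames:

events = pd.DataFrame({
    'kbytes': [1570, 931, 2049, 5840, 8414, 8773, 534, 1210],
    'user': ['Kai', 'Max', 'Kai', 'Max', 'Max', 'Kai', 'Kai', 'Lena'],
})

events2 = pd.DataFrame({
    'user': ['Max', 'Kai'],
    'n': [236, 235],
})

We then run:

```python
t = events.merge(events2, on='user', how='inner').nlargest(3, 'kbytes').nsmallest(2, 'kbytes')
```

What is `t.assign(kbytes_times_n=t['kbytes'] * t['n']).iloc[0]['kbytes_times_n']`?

1378240

merge on 'user' (how='inner') → 7 rows:
   kbytes user    n
0    1570  Kai  235
1     931  Max  236
2    2049  Kai  235
3    5840  Max  236
4    8414  Max  236
5    8773  Kai  235
6     534  Kai  235
take 3 rows with largest kbytes:
   kbytes user    n
5    8773  Kai  235
4    8414  Max  236
3    5840  Max  236
take 2 rows with smallest kbytes:
   kbytes user    n
3    5840  Max  236
4    8414  Max  236
add column kbytes_times_n = t['kbytes'] * t['n']:
   kbytes user    n  kbytes_times_n
3    5840  Max  236         1378240
4    8414  Max  236         1985704
Hence 1378240.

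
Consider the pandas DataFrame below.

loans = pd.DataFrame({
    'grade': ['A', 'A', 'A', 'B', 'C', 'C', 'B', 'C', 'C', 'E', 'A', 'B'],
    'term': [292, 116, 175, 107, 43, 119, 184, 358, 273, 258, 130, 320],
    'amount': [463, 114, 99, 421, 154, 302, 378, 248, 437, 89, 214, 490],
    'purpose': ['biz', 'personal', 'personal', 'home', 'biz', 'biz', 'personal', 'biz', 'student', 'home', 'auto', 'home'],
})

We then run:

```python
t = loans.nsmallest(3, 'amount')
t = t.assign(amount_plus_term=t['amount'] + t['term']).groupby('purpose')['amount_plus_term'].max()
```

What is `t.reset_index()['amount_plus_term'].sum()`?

621

take 3 rows with smallest amount:
  grade  term  amount   purpose
9     E   258      89      home
2     A   175      99  personal
1     A   116     114  personal
add column amount_plus_term = t['amount'] + t['term']:
  grade  term  amount   purpose  amount_plus_term
9     E   258      89      home               347
2     A   175      99  personal               274
1     A   116     114  personal               230
group by purpose, max of amount_plus_term:
purpose
home        347
personal    274
Name: amount_plus_term, dtype: int64
reset_index():
    purpose  amount_plus_term
0      home               347
1  personal               274
So sum() = 621.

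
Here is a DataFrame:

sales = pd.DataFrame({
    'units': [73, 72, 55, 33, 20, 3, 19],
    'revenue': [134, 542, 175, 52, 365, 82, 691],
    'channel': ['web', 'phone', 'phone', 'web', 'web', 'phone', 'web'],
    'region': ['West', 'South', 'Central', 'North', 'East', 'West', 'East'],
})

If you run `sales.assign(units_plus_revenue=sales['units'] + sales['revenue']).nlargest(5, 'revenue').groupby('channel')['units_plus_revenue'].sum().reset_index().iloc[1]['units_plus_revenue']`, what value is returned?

add column units_plus_revenue = sales['units'] + sales['revenue']:
   units  revenue channel   region  units_plus_revenue
0     73      134     web     West                 207
1     72      542   phone    South                 614
2     55      175   phone  Central                 230
3     33       52     web    North                  85
4     20      365     web     East                 385
5      3       82   phone     West                  85
6     19      691     web     East                 710
take 5 rows with largest revenue:
   units  revenue channel   region  units_plus_revenue
6     19      691     web     East                 710
1     72      542   phone    South                 614
4     20      365     web     East                 385
2     55      175   phone  Central                 230
0     73      134     web     West                 207
group by channel, sum of units_plus_revenue:
channel
phone     844
web      1302
Name: units_plus_revenue, dtype: int64
reset_index():
  channel  units_plus_revenue
0   phone                 844
1     web                1302

1302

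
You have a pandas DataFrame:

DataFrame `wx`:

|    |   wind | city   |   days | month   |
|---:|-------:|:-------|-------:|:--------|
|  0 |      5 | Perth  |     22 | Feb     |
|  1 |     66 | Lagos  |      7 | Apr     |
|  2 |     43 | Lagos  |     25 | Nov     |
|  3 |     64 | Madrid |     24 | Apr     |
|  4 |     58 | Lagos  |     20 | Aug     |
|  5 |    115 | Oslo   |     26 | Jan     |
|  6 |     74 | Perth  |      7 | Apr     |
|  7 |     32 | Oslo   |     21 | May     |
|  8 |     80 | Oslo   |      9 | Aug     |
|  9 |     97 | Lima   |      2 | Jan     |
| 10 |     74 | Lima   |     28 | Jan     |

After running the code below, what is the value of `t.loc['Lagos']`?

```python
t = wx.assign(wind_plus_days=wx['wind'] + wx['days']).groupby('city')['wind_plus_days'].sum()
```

add column wind_plus_days = wx['wind'] + wx['days']:
    wind    city  days month  wind_plus_days
0      5   Perth    22   Feb              27
1     66   Lagos     7   Apr              73
2     43   Lagos    25   Nov              68
3     64  Madrid    24   Apr              88
4     58   Lagos    20   Aug              78
5    115    Oslo    26   Jan             141
6     74   Perth     7   Apr              81
7     32    Oslo    21   May              53
8     80    Oslo     9   Aug              89
9     97    Lima     2   Jan              99
10    74    Lima    28   Jan             102
group by city, sum of wind_plus_days:
city
Lagos     219
Lima      201
Madrid     88
Oslo      283
Perth     108
Name: wind_plus_days, dtype: int64
Hence 219.

219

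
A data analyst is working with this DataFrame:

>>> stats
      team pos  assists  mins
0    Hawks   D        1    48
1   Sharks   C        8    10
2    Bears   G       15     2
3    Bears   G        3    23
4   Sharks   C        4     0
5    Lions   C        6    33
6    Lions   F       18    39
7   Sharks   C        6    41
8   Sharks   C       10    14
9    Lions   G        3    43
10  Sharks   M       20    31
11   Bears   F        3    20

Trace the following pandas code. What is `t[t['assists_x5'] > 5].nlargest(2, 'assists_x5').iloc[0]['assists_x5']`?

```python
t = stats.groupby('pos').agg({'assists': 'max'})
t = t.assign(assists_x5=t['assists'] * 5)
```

100

group by pos, max of assists:
     assists
pos         
C         10
D          1
F         18
G         15
M         20
add column assists_x5 = t['assists'] * 5:
     assists  assists_x5
pos                     
C         10          50
D          1           5
F         18          90
G         15          75
M         20         100
filter rows where assists_x5 > 5:
     assists  assists_x5
pos                     
C         10          50
F         18          90
G         15          75
M         20         100
take 2 rows with largest assists_x5:
     assists  assists_x5
pos                     
M         20         100
F         18          90
Reading off the value at position 0, column 'assists_x5', we get 100.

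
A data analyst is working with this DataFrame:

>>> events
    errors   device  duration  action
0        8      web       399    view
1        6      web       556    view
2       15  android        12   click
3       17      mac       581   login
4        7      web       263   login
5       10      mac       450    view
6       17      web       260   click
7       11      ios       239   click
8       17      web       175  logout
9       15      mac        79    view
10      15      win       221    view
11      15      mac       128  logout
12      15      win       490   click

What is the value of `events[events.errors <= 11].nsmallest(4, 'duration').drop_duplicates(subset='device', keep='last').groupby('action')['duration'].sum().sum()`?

1088

filter rows where errors <= 11:
   errors device  duration action
0       8    web       399   view
1       6    web       556   view
4       7    web       263  login
5      10    mac       450   view
7      11    ios       239  click
take 4 rows with smallest duration:
   errors device  duration action
7      11    ios       239  click
4       7    web       263  login
0       8    web       399   view
5      10    mac       450   view
drop duplicate device (keep=last):
   errors device  duration action
7      11    ios       239  click
0       8    web       399   view
5      10    mac       450   view
group by action, sum of duration:
action
click    239
view     849
Name: duration, dtype: int64
The sum of the resulting series is 1088.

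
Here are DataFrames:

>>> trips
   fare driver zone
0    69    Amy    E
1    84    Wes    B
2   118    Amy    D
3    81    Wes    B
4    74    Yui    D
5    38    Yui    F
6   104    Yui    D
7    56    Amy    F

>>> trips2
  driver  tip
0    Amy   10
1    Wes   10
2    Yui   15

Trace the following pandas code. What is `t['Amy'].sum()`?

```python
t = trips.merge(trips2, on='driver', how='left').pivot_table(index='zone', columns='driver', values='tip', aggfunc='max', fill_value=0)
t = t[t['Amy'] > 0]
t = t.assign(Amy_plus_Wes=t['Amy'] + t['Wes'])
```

merge on 'driver' (how='left') → 8 rows:
   fare driver zone  tip
0    69    Amy    E   10
1    84    Wes    B   10
2   118    Amy    D   10
3    81    Wes    B   10
4    74    Yui    D   15
5    38    Yui    F   15
6   104    Yui    D   15
7    56    Amy    F   10
pivot: rows=zone, cols=driver, max(tip):
driver  Amy  Wes  Yui
zone                 
B         0   10    0
D        10    0   15
E        10    0    0
F        10    0   15
filter rows where Amy > 0:
driver  Amy  Wes  Yui
zone                 
D        10    0   15
E        10    0    0
F        10    0   15
add column Amy_plus_Wes = t['Amy'] + t['Wes']:
driver  Amy  Wes  Yui  Amy_plus_Wes
zone                               
D        10    0   15            10
E        10    0    0            10
F        10    0   15            10

30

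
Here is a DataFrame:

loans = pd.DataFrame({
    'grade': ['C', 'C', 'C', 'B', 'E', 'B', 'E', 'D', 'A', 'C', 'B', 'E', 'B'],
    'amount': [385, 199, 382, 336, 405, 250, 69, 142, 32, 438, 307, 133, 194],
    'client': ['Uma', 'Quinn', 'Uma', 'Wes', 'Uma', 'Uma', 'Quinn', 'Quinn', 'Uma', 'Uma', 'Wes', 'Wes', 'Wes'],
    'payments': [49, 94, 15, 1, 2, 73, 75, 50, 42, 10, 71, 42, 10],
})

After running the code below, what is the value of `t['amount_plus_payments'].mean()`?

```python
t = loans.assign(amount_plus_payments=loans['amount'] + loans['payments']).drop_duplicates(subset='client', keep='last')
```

add column amount_plus_payments = loans['amount'] + loans['payments']:
   grade  amount client  payments  amount_plus_payments
0      C     385    Uma        49                   434
1      C     199  Quinn        94                   293
2      C     382    Uma        15                   397
3      B     336    Wes         1                   337
4      E     405    Uma         2                   407
5      B     250    Uma        73                   323
6      E      69  Quinn        75                   144
7      D     142  Quinn        50                   192
8      A      32    Uma        42                    74
9      C     438    Uma        10                   448
10     B     307    Wes        71                   378
11     E     133    Wes        42                   175
12     B     194    Wes        10                   204
drop duplicate client (keep=last):
   grade  amount client  payments  amount_plus_payments
7      D     142  Quinn        50                   192
9      C     438    Uma        10                   448
12     B     194    Wes        10                   204
mean of column 'amount_plus_payments' → 281.333333333

281.333333333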